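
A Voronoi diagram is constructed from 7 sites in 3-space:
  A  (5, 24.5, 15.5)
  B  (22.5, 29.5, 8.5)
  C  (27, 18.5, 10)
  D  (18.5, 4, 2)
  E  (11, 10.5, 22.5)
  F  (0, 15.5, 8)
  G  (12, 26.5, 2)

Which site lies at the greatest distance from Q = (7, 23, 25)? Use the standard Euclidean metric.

D

Compare squared distances (the ordering matches that of the actual distances):
|QA|² = 4 + 2.25 + 90.25 = 96.5
|QB|² = 240.25 + 42.25 + 272.25 = 554.75
|QC|² = 400 + 20.25 + 225 = 645.25
|QD|² = 132.25 + 361 + 529 = 1022.25
|QE|² = 16 + 156.25 + 6.25 = 178.5
|QF|² = 49 + 56.25 + 289 = 394.25
|QG|² = 25 + 12.25 + 529 = 566.25
The largest is to D.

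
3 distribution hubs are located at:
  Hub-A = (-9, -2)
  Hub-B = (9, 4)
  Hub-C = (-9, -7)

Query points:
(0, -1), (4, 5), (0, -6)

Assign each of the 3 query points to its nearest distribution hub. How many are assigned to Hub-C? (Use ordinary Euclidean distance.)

(0, -1) — d² to each: Hub-A:82, Hub-B:106, Hub-C:117 → nearest is Hub-A
(4, 5) — d² to each: Hub-A:218, Hub-B:26, Hub-C:313 → nearest is Hub-B
(0, -6) — d² to each: Hub-A:97, Hub-B:181, Hub-C:82 → nearest is Hub-C
1 of the 3 points has Hub-C as nearest.

1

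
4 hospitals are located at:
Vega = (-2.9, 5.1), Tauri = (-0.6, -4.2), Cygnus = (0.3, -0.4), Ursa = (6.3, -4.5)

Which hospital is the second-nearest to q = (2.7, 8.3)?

Cygnus

Squared Euclidean distances:
d²(q, Vega) = (2.7−(-2.9))² + (8.3−5.1)² = 31.36 + 10.24 = 41.6
d²(q, Tauri) = (2.7−(-0.6))² + (8.3−(-4.2))² = 10.89 + 156.25 = 167.14
d²(q, Cygnus) = (2.7−0.3)² + (8.3−(-0.4))² = 5.76 + 75.69 = 81.45
d²(q, Ursa) = (2.7−6.3)² + (8.3−(-4.5))² = 12.96 + 163.84 = 176.8
Sorted ascending: Vega, Cygnus, Tauri, … — the second-nearest is Cygnus.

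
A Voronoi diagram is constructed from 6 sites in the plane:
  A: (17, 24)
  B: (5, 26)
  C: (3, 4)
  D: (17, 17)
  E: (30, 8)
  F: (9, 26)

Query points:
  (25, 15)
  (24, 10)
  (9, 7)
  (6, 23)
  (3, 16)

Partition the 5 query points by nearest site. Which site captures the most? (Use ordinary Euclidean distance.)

B

(25, 15) — d² to each: A:145, B:521, C:605, D:68, E:74, F:377 → nearest is D
(24, 10) — d² to each: A:245, B:617, C:477, D:98, E:40, F:481 → nearest is E
(9, 7) — d² to each: A:353, B:377, C:45, D:164, E:442, F:361 → nearest is C
(6, 23) — d² to each: A:122, B:10, C:370, D:157, E:801, F:18 → nearest is B
(3, 16) — d² to each: A:260, B:104, C:144, D:197, E:793, F:136 → nearest is B
Tally — B:2, C:1, D:1, E:1. B captures the most (2).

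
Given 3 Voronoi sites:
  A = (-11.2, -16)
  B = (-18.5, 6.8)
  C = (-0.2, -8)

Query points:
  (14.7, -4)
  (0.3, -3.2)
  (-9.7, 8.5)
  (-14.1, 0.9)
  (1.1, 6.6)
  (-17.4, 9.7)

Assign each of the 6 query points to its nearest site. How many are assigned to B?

(14.7, -4) — d² to each: A:814.81, B:1218.88, C:238.01 → nearest is C
(0.3, -3.2) — d² to each: A:296.09, B:453.44, C:23.29 → nearest is C
(-9.7, 8.5) — d² to each: A:602.5, B:80.33, C:362.5 → nearest is B
(-14.1, 0.9) — d² to each: A:294.02, B:54.17, C:272.42 → nearest is B
(1.1, 6.6) — d² to each: A:662.05, B:384.2, C:214.85 → nearest is C
(-17.4, 9.7) — d² to each: A:698.93, B:9.62, C:609.13 → nearest is B
3 of the 6 points have B as nearest.

3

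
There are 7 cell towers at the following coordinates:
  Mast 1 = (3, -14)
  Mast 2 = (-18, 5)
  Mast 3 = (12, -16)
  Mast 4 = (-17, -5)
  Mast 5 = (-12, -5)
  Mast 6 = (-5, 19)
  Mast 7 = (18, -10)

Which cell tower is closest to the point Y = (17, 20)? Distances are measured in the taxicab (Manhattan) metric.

d(Y, Mast 1) = |17−3| + |20−(-14)| = 14 + 34 = 48
d(Y, Mast 2) = |17−(-18)| + |20−5| = 35 + 15 = 50
d(Y, Mast 3) = |17−12| + |20−(-16)| = 5 + 36 = 41
d(Y, Mast 4) = |17−(-17)| + |20−(-5)| = 34 + 25 = 59
d(Y, Mast 5) = |17−(-12)| + |20−(-5)| = 29 + 25 = 54
d(Y, Mast 6) = |17−(-5)| + |20−19| = 22 + 1 = 23
d(Y, Mast 7) = |17−18| + |20−(-10)| = 1 + 30 = 31
The smallest is to Mast 6, so Y lies in the Voronoi region of Mast 6.

Mast 6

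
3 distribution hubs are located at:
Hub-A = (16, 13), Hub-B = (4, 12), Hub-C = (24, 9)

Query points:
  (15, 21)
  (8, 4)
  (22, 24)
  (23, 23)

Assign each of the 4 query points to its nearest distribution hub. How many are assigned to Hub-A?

3

(15, 21) — d² to each: Hub-A:65, Hub-B:202, Hub-C:225 → nearest is Hub-A
(8, 4) — d² to each: Hub-A:145, Hub-B:80, Hub-C:281 → nearest is Hub-B
(22, 24) — d² to each: Hub-A:157, Hub-B:468, Hub-C:229 → nearest is Hub-A
(23, 23) — d² to each: Hub-A:149, Hub-B:482, Hub-C:197 → nearest is Hub-A
3 of the 4 points have Hub-A as nearest.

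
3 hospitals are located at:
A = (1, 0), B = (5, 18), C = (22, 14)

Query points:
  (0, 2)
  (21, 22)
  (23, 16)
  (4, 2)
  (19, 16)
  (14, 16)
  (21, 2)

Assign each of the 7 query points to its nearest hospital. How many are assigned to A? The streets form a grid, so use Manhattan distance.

2

(0, 2) — d to each: A:3, B:21, C:34 → nearest is A
(21, 22) — d to each: A:42, B:20, C:9 → nearest is C
(23, 16) — d to each: A:38, B:20, C:3 → nearest is C
(4, 2) — d to each: A:5, B:17, C:30 → nearest is A
(19, 16) — d to each: A:34, B:16, C:5 → nearest is C
(14, 16) — d to each: A:29, B:11, C:10 → nearest is C
(21, 2) — d to each: A:22, B:32, C:13 → nearest is C
2 of the 7 points have A as nearest.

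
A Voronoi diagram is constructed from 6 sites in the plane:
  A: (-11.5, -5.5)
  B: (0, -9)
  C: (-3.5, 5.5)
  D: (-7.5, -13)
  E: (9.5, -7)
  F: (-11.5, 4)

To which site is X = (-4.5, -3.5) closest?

B

Since √ is increasing, it suffices to compare squared distances:
|XA|² = (-4.5−(-11.5))² + (-3.5−(-5.5))² = 49 + 4 = 53
|XB|² = (-4.5−0)² + (-3.5−(-9))² = 20.25 + 30.25 = 50.5
|XC|² = (-4.5−(-3.5))² + (-3.5−5.5)² = 1 + 81 = 82
|XD|² = (-4.5−(-7.5))² + (-3.5−(-13))² = 9 + 90.25 = 99.25
|XE|² = (-4.5−9.5)² + (-3.5−(-7))² = 196 + 12.25 = 208.25
|XF|² = (-4.5−(-11.5))² + (-3.5−4)² = 49 + 56.25 = 105.25
Minimum is at B.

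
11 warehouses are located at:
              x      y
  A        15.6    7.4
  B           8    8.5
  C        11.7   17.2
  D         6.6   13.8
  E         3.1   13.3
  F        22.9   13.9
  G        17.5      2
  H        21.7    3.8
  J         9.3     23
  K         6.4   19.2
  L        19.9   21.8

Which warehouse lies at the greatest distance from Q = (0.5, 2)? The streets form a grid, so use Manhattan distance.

d(Q,A) = |0.5−15.6| + |2−7.4| = 15.1 + 5.4 = 20.5
d(Q,B) = |0.5−8| + |2−8.5| = 7.5 + 6.5 = 14
d(Q,C) = |0.5−11.7| + |2−17.2| = 11.2 + 15.2 = 26.4
d(Q,D) = |0.5−6.6| + |2−13.8| = 6.1 + 11.8 = 17.9
d(Q,E) = |0.5−3.1| + |2−13.3| = 2.6 + 11.3 = 13.9
d(Q,F) = |0.5−22.9| + |2−13.9| = 22.4 + 11.9 = 34.3
d(Q,G) = |0.5−17.5| + |2−2| = 17 + 0 = 17
d(Q,H) = |0.5−21.7| + |2−3.8| = 21.2 + 1.8 = 23
d(Q,J) = |0.5−9.3| + |2−23| = 8.8 + 21 = 29.8
d(Q,K) = |0.5−6.4| + |2−19.2| = 5.9 + 17.2 = 23.1
d(Q,L) = |0.5−19.9| + |2−21.8| = 19.4 + 19.8 = 39.2
The largest is to L.

L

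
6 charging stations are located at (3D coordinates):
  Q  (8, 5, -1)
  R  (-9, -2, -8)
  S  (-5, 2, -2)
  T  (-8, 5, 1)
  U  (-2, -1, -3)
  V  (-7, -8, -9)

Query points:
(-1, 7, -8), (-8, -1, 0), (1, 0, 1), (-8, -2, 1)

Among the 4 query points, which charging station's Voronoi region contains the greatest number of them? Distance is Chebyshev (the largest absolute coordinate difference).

(-1, 7, -8) — d to each: Q:9, R:9, S:6, T:9, U:8, V:15 → nearest is S
(-8, -1, 0) — d to each: Q:16, R:8, S:3, T:6, U:6, V:9 → nearest is S
(1, 0, 1) — d to each: Q:7, R:10, S:6, T:9, U:4, V:10 → nearest is U
(-8, -2, 1) — d to each: Q:16, R:9, S:4, T:7, U:6, V:10 → nearest is S
Tally — S:3, U:1. S captures the most (3).

S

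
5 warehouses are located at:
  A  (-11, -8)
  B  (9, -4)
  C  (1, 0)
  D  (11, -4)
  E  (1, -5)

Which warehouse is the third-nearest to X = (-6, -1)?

A

Compare squared distances (the ordering matches that of the actual distances):
|XA|² = (-6−(-11))² + (-1−(-8))² = 25 + 49 = 74
|XB|² = (-6−9)² + (-1−(-4))² = 225 + 9 = 234
|XC|² = (-6−1)² + (-1−0)² = 49 + 1 = 50
|XD|² = (-6−11)² + (-1−(-4))² = 289 + 9 = 298
|XE|² = (-6−1)² + (-1−(-5))² = 49 + 16 = 65
Sorted ascending: C, E, A, B, … — the third-nearest is A.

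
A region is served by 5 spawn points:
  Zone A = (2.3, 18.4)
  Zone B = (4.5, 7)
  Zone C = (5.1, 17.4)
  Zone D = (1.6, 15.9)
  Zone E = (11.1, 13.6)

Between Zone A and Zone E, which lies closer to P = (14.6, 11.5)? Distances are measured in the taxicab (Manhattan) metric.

d(P, Zone A) = |14.6−2.3| + |11.5−18.4| = 12.3 + 6.9 = 19.2
d(P, Zone E) = |14.6−11.1| + |11.5−13.6| = 3.5 + 2.1 = 5.6
19.2 > 5.6, so Zone E is closer.

Zone E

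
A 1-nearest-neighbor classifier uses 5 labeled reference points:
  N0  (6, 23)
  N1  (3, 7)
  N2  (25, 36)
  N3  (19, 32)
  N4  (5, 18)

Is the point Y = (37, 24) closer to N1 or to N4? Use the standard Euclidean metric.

N4

Compare squared distances:
|YN1|² = (37−3)² + (24−7)² = 1156 + 289 = 1445
|YN4|² = (37−5)² + (24−18)² = 1024 + 36 = 1060
1445 > 1060, so N4 is closer.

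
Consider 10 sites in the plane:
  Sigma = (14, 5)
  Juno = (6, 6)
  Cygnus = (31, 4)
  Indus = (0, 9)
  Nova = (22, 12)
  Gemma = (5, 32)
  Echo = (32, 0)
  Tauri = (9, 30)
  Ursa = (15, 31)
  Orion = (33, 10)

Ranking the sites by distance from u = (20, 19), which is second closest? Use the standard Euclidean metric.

Ursa

Squared Euclidean distances:
d²(u, Sigma) = (20−14)² + (19−5)² = 36 + 196 = 232
d²(u, Juno) = (20−6)² + (19−6)² = 196 + 169 = 365
d²(u, Cygnus) = (20−31)² + (19−4)² = 121 + 225 = 346
d²(u, Indus) = (20−0)² + (19−9)² = 400 + 100 = 500
d²(u, Nova) = (20−22)² + (19−12)² = 4 + 49 = 53
d²(u, Gemma) = (20−5)² + (19−32)² = 225 + 169 = 394
d²(u, Echo) = (20−32)² + (19−0)² = 144 + 361 = 505
d²(u, Tauri) = (20−9)² + (19−30)² = 121 + 121 = 242
d²(u, Ursa) = (20−15)² + (19−31)² = 25 + 144 = 169
d²(u, Orion) = (20−33)² + (19−10)² = 169 + 81 = 250
Sorted ascending: Nova, Ursa, Sigma, … — the second-nearest is Ursa.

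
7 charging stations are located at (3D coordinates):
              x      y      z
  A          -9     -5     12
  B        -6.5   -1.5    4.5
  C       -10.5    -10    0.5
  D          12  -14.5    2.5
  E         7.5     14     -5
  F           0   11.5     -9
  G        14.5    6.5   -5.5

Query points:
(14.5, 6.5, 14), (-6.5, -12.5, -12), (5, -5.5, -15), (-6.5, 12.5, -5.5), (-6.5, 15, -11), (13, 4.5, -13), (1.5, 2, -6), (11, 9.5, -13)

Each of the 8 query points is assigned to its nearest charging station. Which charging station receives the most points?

G

(14.5, 6.5, 14) — d² to each: A:688.5, B:595.25, C:1079.5, D:579.5, E:466.25, F:764.25, G:380.25 → nearest is G
(-6.5, -12.5, -12) — d² to each: A:638.5, B:393.25, C:178.5, D:556.5, E:947.25, F:627.25, G:844.25 → nearest is C
(5, -5.5, -15) — d² to each: A:925.25, B:528.5, C:500.75, D:436.25, E:486.5, F:350, G:324.5 → nearest is G
(-6.5, 12.5, -5.5) — d² to each: A:618.75, B:296, C:558.25, D:1135.25, E:198.5, F:55.5, G:477 → nearest is F
(-6.5, 15, -11) — d² to each: A:935.25, B:512.5, C:773.25, D:1394.75, E:233, F:58.5, G:543.5 → nearest is F
(13, 4.5, -13) — d² to each: A:1199.25, B:722.5, C:944.75, D:602.25, E:184.5, F:234, G:62.5 → nearest is G
(1.5, 2, -6) — d² to each: A:483.25, B:186.5, C:330.25, D:454.75, E:181, F:101.5, G:189.5 → nearest is F
(11, 9.5, -13) — d² to each: A:1235.25, B:733.5, C:1024.75, D:817.25, E:96.5, F:141, G:77.5 → nearest is G
Tally — C:1, F:3, G:4. G captures the most (4).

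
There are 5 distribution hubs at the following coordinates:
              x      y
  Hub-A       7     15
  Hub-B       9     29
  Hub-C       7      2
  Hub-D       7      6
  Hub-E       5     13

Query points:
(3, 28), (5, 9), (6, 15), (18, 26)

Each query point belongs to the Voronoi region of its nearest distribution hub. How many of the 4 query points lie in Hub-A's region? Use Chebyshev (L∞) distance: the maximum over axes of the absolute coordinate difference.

1

(3, 28) — d to each: Hub-A:13, Hub-B:6, Hub-C:26, Hub-D:22, Hub-E:15 → nearest is Hub-B
(5, 9) — d to each: Hub-A:6, Hub-B:20, Hub-C:7, Hub-D:3, Hub-E:4 → nearest is Hub-D
(6, 15) — d to each: Hub-A:1, Hub-B:14, Hub-C:13, Hub-D:9, Hub-E:2 → nearest is Hub-A
(18, 26) — d to each: Hub-A:11, Hub-B:9, Hub-C:24, Hub-D:20, Hub-E:13 → nearest is Hub-B
1 of the 4 points has Hub-A as nearest.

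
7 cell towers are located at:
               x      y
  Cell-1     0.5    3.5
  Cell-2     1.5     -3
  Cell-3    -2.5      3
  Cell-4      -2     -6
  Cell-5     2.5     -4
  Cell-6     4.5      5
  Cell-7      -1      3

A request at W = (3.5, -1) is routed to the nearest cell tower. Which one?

Cell-2

Squared Euclidean distances:
d²(W, Cell-1) = (3.5−0.5)² + (-1−3.5)² = 9 + 20.25 = 29.25
d²(W, Cell-2) = (3.5−1.5)² + (-1−(-3))² = 4 + 4 = 8
d²(W, Cell-3) = (3.5−(-2.5))² + (-1−3)² = 36 + 16 = 52
d²(W, Cell-4) = (3.5−(-2))² + (-1−(-6))² = 30.25 + 25 = 55.25
d²(W, Cell-5) = (3.5−2.5)² + (-1−(-4))² = 1 + 9 = 10
d²(W, Cell-6) = (3.5−4.5)² + (-1−5)² = 1 + 36 = 37
d²(W, Cell-7) = (3.5−(-1))² + (-1−3)² = 20.25 + 16 = 36.25
The smallest is to Cell-2, so W lies in the Voronoi region of Cell-2.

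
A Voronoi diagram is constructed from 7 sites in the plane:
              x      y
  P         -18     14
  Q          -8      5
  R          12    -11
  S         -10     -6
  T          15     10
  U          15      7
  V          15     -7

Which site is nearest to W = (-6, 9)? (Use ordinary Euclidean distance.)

Q

Compare squared distances (the ordering matches that of the actual distances):
|WP|² = (-6−(-18))² + (9−14)² = 144 + 25 = 169
|WQ|² = (-6−(-8))² + (9−5)² = 4 + 16 = 20
|WR|² = (-6−12)² + (9−(-11))² = 324 + 400 = 724
|WS|² = (-6−(-10))² + (9−(-6))² = 16 + 225 = 241
|WT|² = (-6−15)² + (9−10)² = 441 + 1 = 442
|WU|² = (-6−15)² + (9−7)² = 441 + 4 = 445
|WV|² = (-6−15)² + (9−(-7))² = 441 + 256 = 697
Minimum is at Q.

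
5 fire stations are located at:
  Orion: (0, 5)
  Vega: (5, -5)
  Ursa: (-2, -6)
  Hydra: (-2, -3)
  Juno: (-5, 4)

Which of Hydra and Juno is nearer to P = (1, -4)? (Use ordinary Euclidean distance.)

Compare squared distances:
d²(P, Hydra) = (1−(-2))² + (-4−(-3))² = 9 + 1 = 10
d²(P, Juno) = (1−(-5))² + (-4−4)² = 36 + 64 = 100
10 < 100, so Hydra is closer.

Hydra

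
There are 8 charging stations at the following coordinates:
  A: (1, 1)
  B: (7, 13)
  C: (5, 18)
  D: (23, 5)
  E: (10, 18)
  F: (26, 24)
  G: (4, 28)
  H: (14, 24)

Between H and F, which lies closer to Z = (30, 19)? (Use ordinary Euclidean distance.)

F

Compare squared distances:
|ZH|² = (30−14)² + (19−24)² = 256 + 25 = 281
|ZF|² = (30−26)² + (19−24)² = 16 + 25 = 41
281 > 41, so F is closer.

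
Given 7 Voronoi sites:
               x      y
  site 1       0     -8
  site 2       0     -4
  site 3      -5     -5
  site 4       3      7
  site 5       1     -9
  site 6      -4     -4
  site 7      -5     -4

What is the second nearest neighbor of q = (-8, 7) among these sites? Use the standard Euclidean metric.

Squared Euclidean distances:
d²(q, site 1) = (-8−0)² + (7−(-8))² = 64 + 225 = 289
d²(q, site 2) = (-8−0)² + (7−(-4))² = 64 + 121 = 185
d²(q, site 3) = (-8−(-5))² + (7−(-5))² = 9 + 144 = 153
d²(q, site 4) = (-8−3)² + (7−7)² = 121 + 0 = 121
d²(q, site 5) = (-8−1)² + (7−(-9))² = 81 + 256 = 337
d²(q, site 6) = (-8−(-4))² + (7−(-4))² = 16 + 121 = 137
d²(q, site 7) = (-8−(-5))² + (7−(-4))² = 9 + 121 = 130
Sorted ascending: site 4, site 7, site 6, … — the second-nearest is site 7.

site 7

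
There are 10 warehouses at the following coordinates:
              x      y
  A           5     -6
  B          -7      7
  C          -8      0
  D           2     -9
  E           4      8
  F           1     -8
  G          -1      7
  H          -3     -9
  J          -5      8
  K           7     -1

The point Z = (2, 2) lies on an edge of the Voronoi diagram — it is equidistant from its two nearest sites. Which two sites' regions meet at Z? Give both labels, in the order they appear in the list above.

G and K

Squared distances from Z to each site:
|ZA|² = 9 + 64 = 73
|ZB|² = 81 + 25 = 106
|ZC|² = 100 + 4 = 104
|ZD|² = 0 + 121 = 121
|ZE|² = 4 + 36 = 40
|ZF|² = 1 + 100 = 101
|ZG|² = 9 + 25 = 34
|ZH|² = 25 + 121 = 146
|ZJ|² = 49 + 36 = 85
|ZK|² = 25 + 9 = 34
Z is equidistant from G and K (both at squared distance 34), and every other site is strictly farther — so Z lies on the G–K Voronoi edge.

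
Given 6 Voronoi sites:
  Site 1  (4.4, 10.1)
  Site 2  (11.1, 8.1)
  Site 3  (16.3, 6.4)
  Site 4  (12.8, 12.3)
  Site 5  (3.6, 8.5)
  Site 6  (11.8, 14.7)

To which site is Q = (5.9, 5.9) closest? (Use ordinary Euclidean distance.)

Compare squared distances (the ordering matches that of the actual distances):
d²(Q, Site 1) = (5.9−4.4)² + (5.9−10.1)² = 2.25 + 17.64 = 19.89
d²(Q, Site 2) = (5.9−11.1)² + (5.9−8.1)² = 27.04 + 4.84 = 31.88
d²(Q, Site 3) = (5.9−16.3)² + (5.9−6.4)² = 108.16 + 0.25 = 108.41
d²(Q, Site 4) = (5.9−12.8)² + (5.9−12.3)² = 47.61 + 40.96 = 88.57
d²(Q, Site 5) = (5.9−3.6)² + (5.9−8.5)² = 5.29 + 6.76 = 12.05
d²(Q, Site 6) = (5.9−11.8)² + (5.9−14.7)² = 34.81 + 77.44 = 112.25
Site 5 is nearest.

Site 5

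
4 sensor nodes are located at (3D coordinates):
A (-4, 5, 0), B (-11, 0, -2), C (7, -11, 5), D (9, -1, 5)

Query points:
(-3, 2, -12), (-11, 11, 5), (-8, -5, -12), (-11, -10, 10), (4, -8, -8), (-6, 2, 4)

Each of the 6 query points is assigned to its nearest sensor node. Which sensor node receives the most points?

(-3, 2, -12) — d² to each: A:154, B:168, C:558, D:442 → nearest is A
(-11, 11, 5) — d² to each: A:110, B:170, C:808, D:544 → nearest is A
(-8, -5, -12) — d² to each: A:260, B:134, C:550, D:594 → nearest is B
(-11, -10, 10) — d² to each: A:374, B:244, C:350, D:506 → nearest is B
(4, -8, -8) — d² to each: A:297, B:325, C:187, D:243 → nearest is C
(-6, 2, 4) — d² to each: A:29, B:65, C:339, D:235 → nearest is A
Tally — A:3, B:2, C:1. A captures the most (3).

A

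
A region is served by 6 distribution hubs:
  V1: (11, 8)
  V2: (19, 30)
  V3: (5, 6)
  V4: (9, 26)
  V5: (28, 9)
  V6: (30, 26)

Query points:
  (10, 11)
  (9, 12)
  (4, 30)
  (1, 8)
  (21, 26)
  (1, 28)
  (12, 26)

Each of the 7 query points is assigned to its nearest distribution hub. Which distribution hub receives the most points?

V4

(10, 11) — d² to each: V1:10, V2:442, V3:50, V4:226, V5:328, V6:625 → nearest is V1
(9, 12) — d² to each: V1:20, V2:424, V3:52, V4:196, V5:370, V6:637 → nearest is V1
(4, 30) — d² to each: V1:533, V2:225, V3:577, V4:41, V5:1017, V6:692 → nearest is V4
(1, 8) — d² to each: V1:100, V2:808, V3:20, V4:388, V5:730, V6:1165 → nearest is V3
(21, 26) — d² to each: V1:424, V2:20, V3:656, V4:144, V5:338, V6:81 → nearest is V2
(1, 28) — d² to each: V1:500, V2:328, V3:500, V4:68, V5:1090, V6:845 → nearest is V4
(12, 26) — d² to each: V1:325, V2:65, V3:449, V4:9, V5:545, V6:324 → nearest is V4
Tally — V1:2, V2:1, V3:1, V4:3. V4 captures the most (3).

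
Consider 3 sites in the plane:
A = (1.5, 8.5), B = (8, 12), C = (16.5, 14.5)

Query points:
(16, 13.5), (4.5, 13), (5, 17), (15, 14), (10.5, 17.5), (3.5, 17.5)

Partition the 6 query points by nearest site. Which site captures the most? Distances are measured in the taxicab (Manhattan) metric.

B

(16, 13.5) — d to each: A:19.5, B:9.5, C:1.5 → nearest is C
(4.5, 13) — d to each: A:7.5, B:4.5, C:13.5 → nearest is B
(5, 17) — d to each: A:12, B:8, C:14 → nearest is B
(15, 14) — d to each: A:19, B:9, C:2 → nearest is C
(10.5, 17.5) — d to each: A:18, B:8, C:9 → nearest is B
(3.5, 17.5) — d to each: A:11, B:10, C:16 → nearest is B
Tally — B:4, C:2. B captures the most (4).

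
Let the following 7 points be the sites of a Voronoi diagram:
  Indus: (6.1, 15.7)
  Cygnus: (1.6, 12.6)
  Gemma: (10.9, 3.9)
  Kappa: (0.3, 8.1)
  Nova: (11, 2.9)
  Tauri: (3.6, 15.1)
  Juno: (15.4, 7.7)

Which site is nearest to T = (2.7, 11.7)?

Cygnus

Squared Euclidean distances:
d²(T, Indus) = (2.7−6.1)² + (11.7−15.7)² = 11.56 + 16 = 27.56
d²(T, Cygnus) = (2.7−1.6)² + (11.7−12.6)² = 1.21 + 0.81 = 2.02
d²(T, Gemma) = (2.7−10.9)² + (11.7−3.9)² = 67.24 + 60.84 = 128.08
d²(T, Kappa) = (2.7−0.3)² + (11.7−8.1)² = 5.76 + 12.96 = 18.72
d²(T, Nova) = (2.7−11)² + (11.7−2.9)² = 68.89 + 77.44 = 146.33
d²(T, Tauri) = (2.7−3.6)² + (11.7−15.1)² = 0.81 + 11.56 = 12.37
d²(T, Juno) = (2.7−15.4)² + (11.7−7.7)² = 161.29 + 16 = 177.29
The smallest is to Cygnus, so T lies in the Voronoi region of Cygnus.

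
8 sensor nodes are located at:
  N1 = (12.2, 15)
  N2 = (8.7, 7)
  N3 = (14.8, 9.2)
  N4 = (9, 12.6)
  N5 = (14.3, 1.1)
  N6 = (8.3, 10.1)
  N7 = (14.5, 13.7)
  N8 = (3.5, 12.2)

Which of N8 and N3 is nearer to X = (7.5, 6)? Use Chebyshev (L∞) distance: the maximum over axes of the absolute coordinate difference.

d(X,N8) = max(4, 6.2) = 6.2
d(X,N3) = max(7.3, 3.2) = 7.3
6.2 < 7.3, so N8 is closer.

N8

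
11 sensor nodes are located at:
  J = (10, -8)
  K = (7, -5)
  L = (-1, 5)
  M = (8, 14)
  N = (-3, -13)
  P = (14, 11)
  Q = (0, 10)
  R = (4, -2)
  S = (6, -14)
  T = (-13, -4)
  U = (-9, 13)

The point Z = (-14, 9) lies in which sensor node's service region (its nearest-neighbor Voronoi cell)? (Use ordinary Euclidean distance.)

U

Squared Euclidean distances:
|ZJ|² = (-14−10)² + (9−(-8))² = 576 + 289 = 865
|ZK|² = (-14−7)² + (9−(-5))² = 441 + 196 = 637
|ZL|² = (-14−(-1))² + (9−5)² = 169 + 16 = 185
|ZM|² = (-14−8)² + (9−14)² = 484 + 25 = 509
|ZN|² = (-14−(-3))² + (9−(-13))² = 121 + 484 = 605
|ZP|² = (-14−14)² + (9−11)² = 784 + 4 = 788
|ZQ|² = (-14−0)² + (9−10)² = 196 + 1 = 197
|ZR|² = (-14−4)² + (9−(-2))² = 324 + 121 = 445
|ZS|² = (-14−6)² + (9−(-14))² = 400 + 529 = 929
|ZT|² = (-14−(-13))² + (9−(-4))² = 1 + 169 = 170
|ZU|² = (-14−(-9))² + (9−13)² = 25 + 16 = 41
The smallest is to U, so Z lies in the Voronoi region of U.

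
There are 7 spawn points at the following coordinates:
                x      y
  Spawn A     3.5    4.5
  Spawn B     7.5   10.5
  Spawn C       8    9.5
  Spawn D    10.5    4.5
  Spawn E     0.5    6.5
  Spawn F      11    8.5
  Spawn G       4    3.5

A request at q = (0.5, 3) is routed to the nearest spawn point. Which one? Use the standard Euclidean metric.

Spawn A

Compare squared distances (the ordering matches that of the actual distances):
d²(q, Spawn A) = (0.5−3.5)² + (3−4.5)² = 9 + 2.25 = 11.25
d²(q, Spawn B) = (0.5−7.5)² + (3−10.5)² = 49 + 56.25 = 105.25
d²(q, Spawn C) = (0.5−8)² + (3−9.5)² = 56.25 + 42.25 = 98.5
d²(q, Spawn D) = (0.5−10.5)² + (3−4.5)² = 100 + 2.25 = 102.25
d²(q, Spawn E) = (0.5−0.5)² + (3−6.5)² = 0 + 12.25 = 12.25
d²(q, Spawn F) = (0.5−11)² + (3−8.5)² = 110.25 + 30.25 = 140.5
d²(q, Spawn G) = (0.5−4)² + (3−3.5)² = 12.25 + 0.25 = 12.5
The smallest is to Spawn A, so q lies in the Voronoi region of Spawn A.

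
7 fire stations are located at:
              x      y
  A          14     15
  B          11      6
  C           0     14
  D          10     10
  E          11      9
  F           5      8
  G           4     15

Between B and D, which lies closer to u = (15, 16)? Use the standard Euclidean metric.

D

Compare squared distances:
|uB|² = (15−11)² + (16−6)² = 16 + 100 = 116
|uD|² = (15−10)² + (16−10)² = 25 + 36 = 61
116 > 61, so D is closer.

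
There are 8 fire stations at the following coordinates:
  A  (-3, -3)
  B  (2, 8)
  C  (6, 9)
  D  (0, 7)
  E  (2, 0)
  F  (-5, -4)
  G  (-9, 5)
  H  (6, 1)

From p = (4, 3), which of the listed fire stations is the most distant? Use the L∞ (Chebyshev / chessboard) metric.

G

d(p,A) = max(7, 6) = 7
d(p,B) = max(2, 5) = 5
d(p,C) = max(2, 6) = 6
d(p,D) = max(4, 4) = 4
d(p,E) = max(2, 3) = 3
d(p,F) = max(9, 7) = 9
d(p,G) = max(13, 2) = 13
d(p,H) = max(2, 2) = 2
The largest is to G.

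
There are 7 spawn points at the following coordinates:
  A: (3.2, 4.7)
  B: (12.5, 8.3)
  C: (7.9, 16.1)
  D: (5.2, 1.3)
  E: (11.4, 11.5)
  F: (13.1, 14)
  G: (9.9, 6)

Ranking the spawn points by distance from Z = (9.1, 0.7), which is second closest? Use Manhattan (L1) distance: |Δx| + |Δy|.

d(Z,A) = |9.1−3.2| + |0.7−4.7| = 5.9 + 4 = 9.9
d(Z,B) = |9.1−12.5| + |0.7−8.3| = 3.4 + 7.6 = 11
d(Z,C) = |9.1−7.9| + |0.7−16.1| = 1.2 + 15.4 = 16.6
d(Z,D) = |9.1−5.2| + |0.7−1.3| = 3.9 + 0.6 = 4.5
d(Z,E) = |9.1−11.4| + |0.7−11.5| = 2.3 + 10.8 = 13.1
d(Z,F) = |9.1−13.1| + |0.7−14| = 4 + 13.3 = 17.3
d(Z,G) = |9.1−9.9| + |0.7−6| = 0.8 + 5.3 = 6.1
Sorted ascending: D, G, A, … — the second-nearest is G.

G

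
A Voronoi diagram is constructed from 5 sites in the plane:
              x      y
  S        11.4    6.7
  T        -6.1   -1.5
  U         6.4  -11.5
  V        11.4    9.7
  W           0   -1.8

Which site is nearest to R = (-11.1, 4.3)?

Since √ is increasing, it suffices to compare squared distances:
|RS|² = (-11.1−11.4)² + (4.3−6.7)² = 506.25 + 5.76 = 512.01
|RT|² = (-11.1−(-6.1))² + (4.3−(-1.5))² = 25 + 33.64 = 58.64
|RU|² = (-11.1−6.4)² + (4.3−(-11.5))² = 306.25 + 249.64 = 555.89
|RV|² = (-11.1−11.4)² + (4.3−9.7)² = 506.25 + 29.16 = 535.41
|RW|² = (-11.1−0)² + (4.3−(-1.8))² = 123.21 + 37.21 = 160.42
The smallest is to T, so R lies in the Voronoi region of T.

T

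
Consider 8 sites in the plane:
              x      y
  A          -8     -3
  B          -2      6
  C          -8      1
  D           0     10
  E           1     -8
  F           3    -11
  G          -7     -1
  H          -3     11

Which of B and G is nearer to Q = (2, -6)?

G

Compare squared distances:
|QB|² = (2−(-2))² + (-6−6)² = 16 + 144 = 160
|QG|² = (2−(-7))² + (-6−(-1))² = 81 + 25 = 106
160 > 106, so G is closer.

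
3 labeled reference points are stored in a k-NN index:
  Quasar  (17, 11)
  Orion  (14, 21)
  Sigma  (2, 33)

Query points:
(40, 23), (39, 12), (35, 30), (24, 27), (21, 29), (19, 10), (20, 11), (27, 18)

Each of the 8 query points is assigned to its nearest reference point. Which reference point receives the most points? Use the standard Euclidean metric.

Quasar

(40, 23) — d² to each: Quasar:673, Orion:680, Sigma:1544 → nearest is Quasar
(39, 12) — d² to each: Quasar:485, Orion:706, Sigma:1810 → nearest is Quasar
(35, 30) — d² to each: Quasar:685, Orion:522, Sigma:1098 → nearest is Orion
(24, 27) — d² to each: Quasar:305, Orion:136, Sigma:520 → nearest is Orion
(21, 29) — d² to each: Quasar:340, Orion:113, Sigma:377 → nearest is Orion
(19, 10) — d² to each: Quasar:5, Orion:146, Sigma:818 → nearest is Quasar
(20, 11) — d² to each: Quasar:9, Orion:136, Sigma:808 → nearest is Quasar
(27, 18) — d² to each: Quasar:149, Orion:178, Sigma:850 → nearest is Quasar
Tally — Quasar:5, Orion:3. Quasar captures the most (5).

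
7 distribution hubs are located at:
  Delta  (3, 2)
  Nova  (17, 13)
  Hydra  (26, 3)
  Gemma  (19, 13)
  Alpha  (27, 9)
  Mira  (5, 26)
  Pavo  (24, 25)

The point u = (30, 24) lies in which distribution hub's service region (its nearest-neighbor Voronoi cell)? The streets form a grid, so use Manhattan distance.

Pavo

d(u, Delta) = |30−3| + |24−2| = 27 + 22 = 49
d(u, Nova) = |30−17| + |24−13| = 13 + 11 = 24
d(u, Hydra) = |30−26| + |24−3| = 4 + 21 = 25
d(u, Gemma) = |30−19| + |24−13| = 11 + 11 = 22
d(u, Alpha) = |30−27| + |24−9| = 3 + 15 = 18
d(u, Mira) = |30−5| + |24−26| = 25 + 2 = 27
d(u, Pavo) = |30−24| + |24−25| = 6 + 1 = 7
Minimum is at Pavo.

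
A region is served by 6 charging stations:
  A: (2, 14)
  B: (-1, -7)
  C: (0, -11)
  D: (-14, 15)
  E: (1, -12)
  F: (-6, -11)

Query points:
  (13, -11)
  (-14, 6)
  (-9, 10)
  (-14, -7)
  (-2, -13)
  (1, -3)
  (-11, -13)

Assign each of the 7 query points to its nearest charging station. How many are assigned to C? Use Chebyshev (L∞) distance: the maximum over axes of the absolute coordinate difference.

1

(13, -11) — d to each: A:25, B:14, C:13, D:27, E:12, F:19 → nearest is E
(-14, 6) — d to each: A:16, B:13, C:17, D:9, E:18, F:17 → nearest is D
(-9, 10) — d to each: A:11, B:17, C:21, D:5, E:22, F:21 → nearest is D
(-14, -7) — d to each: A:21, B:13, C:14, D:22, E:15, F:8 → nearest is F
(-2, -13) — d to each: A:27, B:6, C:2, D:28, E:3, F:4 → nearest is C
(1, -3) — d to each: A:17, B:4, C:8, D:18, E:9, F:8 → nearest is B
(-11, -13) — d to each: A:27, B:10, C:11, D:28, E:12, F:5 → nearest is F
1 of the 7 points has C as nearest.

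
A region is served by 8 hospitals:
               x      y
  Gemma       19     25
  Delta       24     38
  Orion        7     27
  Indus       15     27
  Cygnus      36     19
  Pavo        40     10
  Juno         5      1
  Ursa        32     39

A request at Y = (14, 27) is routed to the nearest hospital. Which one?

Since √ is increasing, it suffices to compare squared distances:
d²(Y, Gemma) = (14−19)² + (27−25)² = 25 + 4 = 29
d²(Y, Delta) = (14−24)² + (27−38)² = 100 + 121 = 221
d²(Y, Orion) = (14−7)² + (27−27)² = 49 + 0 = 49
d²(Y, Indus) = (14−15)² + (27−27)² = 1 + 0 = 1
d²(Y, Cygnus) = (14−36)² + (27−19)² = 484 + 64 = 548
d²(Y, Pavo) = (14−40)² + (27−10)² = 676 + 289 = 965
d²(Y, Juno) = (14−5)² + (27−1)² = 81 + 676 = 757
d²(Y, Ursa) = (14−32)² + (27−39)² = 324 + 144 = 468
The smallest is to Indus, so Y lies in the Voronoi region of Indus.

Indus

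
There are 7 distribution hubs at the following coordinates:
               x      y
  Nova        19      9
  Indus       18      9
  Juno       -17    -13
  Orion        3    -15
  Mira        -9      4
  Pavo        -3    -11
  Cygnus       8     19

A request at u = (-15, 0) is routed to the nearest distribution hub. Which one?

Compare squared distances (the ordering matches that of the actual distances):
d²(u, Nova) = (-15−19)² + (0−9)² = 1156 + 81 = 1237
d²(u, Indus) = (-15−18)² + (0−9)² = 1089 + 81 = 1170
d²(u, Juno) = (-15−(-17))² + (0−(-13))² = 4 + 169 = 173
d²(u, Orion) = (-15−3)² + (0−(-15))² = 324 + 225 = 549
d²(u, Mira) = (-15−(-9))² + (0−4)² = 36 + 16 = 52
d²(u, Pavo) = (-15−(-3))² + (0−(-11))² = 144 + 121 = 265
d²(u, Cygnus) = (-15−8)² + (0−19)² = 529 + 361 = 890
Minimum is at Mira.

Mira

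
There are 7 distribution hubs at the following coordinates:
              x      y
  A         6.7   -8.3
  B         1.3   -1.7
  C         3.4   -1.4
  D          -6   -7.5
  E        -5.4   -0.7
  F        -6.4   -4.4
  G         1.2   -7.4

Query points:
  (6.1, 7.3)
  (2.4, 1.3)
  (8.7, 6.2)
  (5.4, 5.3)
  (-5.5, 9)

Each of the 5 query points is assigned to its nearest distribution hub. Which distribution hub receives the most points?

(6.1, 7.3) — d² to each: A:243.72, B:104.04, C:82.98, D:365.45, E:196.25, F:293.14, G:240.1 → nearest is C
(2.4, 1.3) — d² to each: A:110.65, B:10.21, C:8.29, D:148, E:64.84, F:109.93, G:77.13 → nearest is C
(8.7, 6.2) — d² to each: A:214.25, B:117.17, C:85.85, D:403.78, E:246.42, F:340.37, G:241.21 → nearest is C
(5.4, 5.3) — d² to each: A:186.65, B:65.81, C:48.89, D:293.8, E:152.64, F:233.33, G:178.93 → nearest is C
(-5.5, 9) — d² to each: A:448.13, B:160.73, C:187.37, D:272.5, E:94.1, F:180.37, G:313.85 → nearest is E
Tally — C:4, E:1. C captures the most (4).

C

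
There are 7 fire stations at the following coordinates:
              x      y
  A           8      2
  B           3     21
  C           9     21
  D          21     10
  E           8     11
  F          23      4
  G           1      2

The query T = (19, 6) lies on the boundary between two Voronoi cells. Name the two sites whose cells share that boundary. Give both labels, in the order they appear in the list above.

Squared distances from T to each site:
|TA|² = (19−8)² + (6−2)² = 121 + 16 = 137
|TB|² = (19−3)² + (6−21)² = 256 + 225 = 481
|TC|² = (19−9)² + (6−21)² = 100 + 225 = 325
|TD|² = (19−21)² + (6−10)² = 4 + 16 = 20
|TE|² = (19−8)² + (6−11)² = 121 + 25 = 146
|TF|² = (19−23)² + (6−4)² = 16 + 4 = 20
|TG|² = (19−1)² + (6−2)² = 324 + 16 = 340
T is equidistant from D and F (both at squared distance 20), and every other site is strictly farther — so T lies on the D–F Voronoi edge.

D and F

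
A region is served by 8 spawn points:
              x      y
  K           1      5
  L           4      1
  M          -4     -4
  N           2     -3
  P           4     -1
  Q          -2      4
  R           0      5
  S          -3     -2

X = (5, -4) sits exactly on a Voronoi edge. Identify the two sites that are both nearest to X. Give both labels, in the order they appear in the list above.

N and P

Squared distances from X to each site:
|XK|² = 16 + 81 = 97
|XL|² = 1 + 25 = 26
|XM|² = 81 + 0 = 81
|XN|² = 9 + 1 = 10
|XP|² = 1 + 9 = 10
|XQ|² = 49 + 64 = 113
|XR|² = 25 + 81 = 106
|XS|² = 64 + 4 = 68
X is equidistant from N and P (both at squared distance 10), and every other site is strictly farther — so X lies on the N–P Voronoi edge.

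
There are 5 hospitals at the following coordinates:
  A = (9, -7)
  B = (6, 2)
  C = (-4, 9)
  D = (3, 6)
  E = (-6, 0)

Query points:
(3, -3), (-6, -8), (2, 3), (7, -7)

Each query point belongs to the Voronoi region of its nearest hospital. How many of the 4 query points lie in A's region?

(3, -3) — d² to each: A:52, B:34, C:193, D:81, E:90 → nearest is B
(-6, -8) — d² to each: A:226, B:244, C:293, D:277, E:64 → nearest is E
(2, 3) — d² to each: A:149, B:17, C:72, D:10, E:73 → nearest is D
(7, -7) — d² to each: A:4, B:82, C:377, D:185, E:218 → nearest is A
1 of the 4 points has A as nearest.

1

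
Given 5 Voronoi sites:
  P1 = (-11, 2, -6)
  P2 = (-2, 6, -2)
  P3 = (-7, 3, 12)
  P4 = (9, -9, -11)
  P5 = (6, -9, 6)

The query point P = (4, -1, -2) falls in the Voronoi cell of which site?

P2

Since √ is increasing, it suffices to compare squared distances:
|PP1|² = (4−(-11))² + (-1−2)² + (-2−(-6))² = 225 + 9 + 16 = 250
|PP2|² = (4−(-2))² + (-1−6)² + (-2−(-2))² = 36 + 49 + 0 = 85
|PP3|² = (4−(-7))² + (-1−3)² + (-2−12)² = 121 + 16 + 196 = 333
|PP4|² = (4−9)² + (-1−(-9))² + (-2−(-11))² = 25 + 64 + 81 = 170
|PP5|² = (4−6)² + (-1−(-9))² + (-2−6)² = 4 + 64 + 64 = 132
P2 is nearest.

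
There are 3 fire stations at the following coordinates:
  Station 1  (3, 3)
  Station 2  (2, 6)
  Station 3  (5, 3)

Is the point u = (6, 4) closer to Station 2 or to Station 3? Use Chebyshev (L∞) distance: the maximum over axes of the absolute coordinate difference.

d(u, Station 2) = max(4, 2) = 4
d(u, Station 3) = max(1, 1) = 1
4 > 1, so Station 3 is closer.

Station 3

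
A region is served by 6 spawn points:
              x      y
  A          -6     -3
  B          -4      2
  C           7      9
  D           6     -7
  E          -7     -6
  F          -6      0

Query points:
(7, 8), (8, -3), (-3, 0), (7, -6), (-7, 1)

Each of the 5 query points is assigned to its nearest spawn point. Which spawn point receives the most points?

(7, 8) — d² to each: A:290, B:157, C:1, D:226, E:392, F:233 → nearest is C
(8, -3) — d² to each: A:196, B:169, C:145, D:20, E:234, F:205 → nearest is D
(-3, 0) — d² to each: A:18, B:5, C:181, D:130, E:52, F:9 → nearest is B
(7, -6) — d² to each: A:178, B:185, C:225, D:2, E:196, F:205 → nearest is D
(-7, 1) — d² to each: A:17, B:10, C:260, D:233, E:49, F:2 → nearest is F
Tally — B:1, C:1, D:2, F:1. D captures the most (2).

D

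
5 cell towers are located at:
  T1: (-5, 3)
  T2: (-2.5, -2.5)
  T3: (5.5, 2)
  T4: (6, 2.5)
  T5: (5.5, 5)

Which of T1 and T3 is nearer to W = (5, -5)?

Compare squared distances:
|WT1|² = (5−(-5))² + (-5−3)² = 100 + 64 = 164
|WT3|² = (5−5.5)² + (-5−2)² = 0.25 + 49 = 49.25
164 > 49.25, so T3 is closer.

T3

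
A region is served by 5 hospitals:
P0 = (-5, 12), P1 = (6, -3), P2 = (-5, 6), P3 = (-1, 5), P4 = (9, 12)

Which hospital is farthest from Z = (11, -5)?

P0

Squared Euclidean distances:
|ZP0|² = (11−(-5))² + (-5−12)² = 256 + 289 = 545
|ZP1|² = (11−6)² + (-5−(-3))² = 25 + 4 = 29
|ZP2|² = (11−(-5))² + (-5−6)² = 256 + 121 = 377
|ZP3|² = (11−(-1))² + (-5−5)² = 144 + 100 = 244
|ZP4|² = (11−9)² + (-5−12)² = 4 + 289 = 293
The largest is to P0.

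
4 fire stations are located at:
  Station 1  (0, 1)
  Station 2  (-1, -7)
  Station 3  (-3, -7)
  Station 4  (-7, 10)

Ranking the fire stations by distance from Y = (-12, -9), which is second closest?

Station 2

Compare squared distances (the ordering matches that of the actual distances):
d²(Y, Station 1) = (-12−0)² + (-9−1)² = 144 + 100 = 244
d²(Y, Station 2) = (-12−(-1))² + (-9−(-7))² = 121 + 4 = 125
d²(Y, Station 3) = (-12−(-3))² + (-9−(-7))² = 81 + 4 = 85
d²(Y, Station 4) = (-12−(-7))² + (-9−10)² = 25 + 361 = 386
Sorted ascending: Station 3, Station 2, Station 1, … — the second-nearest is Station 2.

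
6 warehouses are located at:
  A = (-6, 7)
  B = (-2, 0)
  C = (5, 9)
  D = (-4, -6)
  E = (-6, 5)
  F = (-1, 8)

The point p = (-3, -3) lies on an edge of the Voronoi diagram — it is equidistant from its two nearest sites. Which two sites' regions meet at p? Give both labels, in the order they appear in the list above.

Squared distances from p to each site:
|pA|² = (-3−(-6))² + (-3−7)² = 9 + 100 = 109
|pB|² = (-3−(-2))² + (-3−0)² = 1 + 9 = 10
|pC|² = (-3−5)² + (-3−9)² = 64 + 144 = 208
|pD|² = (-3−(-4))² + (-3−(-6))² = 1 + 9 = 10
|pE|² = (-3−(-6))² + (-3−5)² = 9 + 64 = 73
|pF|² = (-3−(-1))² + (-3−8)² = 4 + 121 = 125
p is equidistant from B and D (both at squared distance 10), and every other site is strictly farther — so p lies on the B–D Voronoi edge.

B and D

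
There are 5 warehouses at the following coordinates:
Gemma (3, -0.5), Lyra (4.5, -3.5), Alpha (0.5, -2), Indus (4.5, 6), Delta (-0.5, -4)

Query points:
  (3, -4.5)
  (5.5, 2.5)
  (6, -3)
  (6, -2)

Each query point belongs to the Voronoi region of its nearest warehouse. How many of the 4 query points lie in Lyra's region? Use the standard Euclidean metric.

3

(3, -4.5) — d² to each: Gemma:16, Lyra:3.25, Alpha:12.5, Indus:112.5, Delta:12.5 → nearest is Lyra
(5.5, 2.5) — d² to each: Gemma:15.25, Lyra:37, Alpha:45.25, Indus:13.25, Delta:78.25 → nearest is Indus
(6, -3) — d² to each: Gemma:15.25, Lyra:2.5, Alpha:31.25, Indus:83.25, Delta:43.25 → nearest is Lyra
(6, -2) — d² to each: Gemma:11.25, Lyra:4.5, Alpha:30.25, Indus:66.25, Delta:46.25 → nearest is Lyra
3 of the 4 points have Lyra as nearest.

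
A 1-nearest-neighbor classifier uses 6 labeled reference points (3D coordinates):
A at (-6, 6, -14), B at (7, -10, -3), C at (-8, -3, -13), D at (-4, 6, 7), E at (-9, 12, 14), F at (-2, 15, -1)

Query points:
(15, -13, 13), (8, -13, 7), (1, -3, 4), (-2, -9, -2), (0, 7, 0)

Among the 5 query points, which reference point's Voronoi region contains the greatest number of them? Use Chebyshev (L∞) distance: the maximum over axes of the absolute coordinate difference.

(15, -13, 13) — d to each: A:27, B:16, C:26, D:19, E:25, F:28 → nearest is B
(8, -13, 7) — d to each: A:21, B:10, C:20, D:19, E:25, F:28 → nearest is B
(1, -3, 4) — d to each: A:18, B:7, C:17, D:9, E:15, F:18 → nearest is B
(-2, -9, -2) — d to each: A:15, B:9, C:11, D:15, E:21, F:24 → nearest is B
(0, 7, 0) — d to each: A:14, B:17, C:13, D:7, E:14, F:8 → nearest is D
Tally — B:4, D:1. B captures the most (4).

B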